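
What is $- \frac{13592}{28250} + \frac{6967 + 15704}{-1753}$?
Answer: $- \frac{332141263}{24761125} \approx -13.414$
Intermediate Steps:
$- \frac{13592}{28250} + \frac{6967 + 15704}{-1753} = \left(-13592\right) \frac{1}{28250} + 22671 \left(- \frac{1}{1753}\right) = - \frac{6796}{14125} - \frac{22671}{1753} = - \frac{332141263}{24761125}$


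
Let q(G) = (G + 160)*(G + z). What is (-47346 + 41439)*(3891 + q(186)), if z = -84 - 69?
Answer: -90430263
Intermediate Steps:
z = -153
q(G) = (-153 + G)*(160 + G) (q(G) = (G + 160)*(G - 153) = (160 + G)*(-153 + G) = (-153 + G)*(160 + G))
(-47346 + 41439)*(3891 + q(186)) = (-47346 + 41439)*(3891 + (-24480 + 186**2 + 7*186)) = -5907*(3891 + (-24480 + 34596 + 1302)) = -5907*(3891 + 11418) = -5907*15309 = -90430263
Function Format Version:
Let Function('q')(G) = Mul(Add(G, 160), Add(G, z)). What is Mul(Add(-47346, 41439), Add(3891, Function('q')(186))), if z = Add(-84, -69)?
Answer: -90430263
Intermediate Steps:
z = -153
Function('q')(G) = Mul(Add(-153, G), Add(160, G)) (Function('q')(G) = Mul(Add(G, 160), Add(G, -153)) = Mul(Add(160, G), Add(-153, G)) = Mul(Add(-153, G), Add(160, G)))
Mul(Add(-47346, 41439), Add(3891, Function('q')(186))) = Mul(Add(-47346, 41439), Add(3891, Add(-24480, Pow(186, 2), Mul(7, 186)))) = Mul(-5907, Add(3891, Add(-24480, 34596, 1302))) = Mul(-5907, Add(3891, 11418)) = Mul(-5907, 15309) = -90430263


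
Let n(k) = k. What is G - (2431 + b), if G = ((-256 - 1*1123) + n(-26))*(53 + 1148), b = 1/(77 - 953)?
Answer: -1480296335/876 ≈ -1.6898e+6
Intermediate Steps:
b = -1/876 (b = 1/(-876) = -1/876 ≈ -0.0011416)
G = -1687405 (G = ((-256 - 1*1123) - 26)*(53 + 1148) = ((-256 - 1123) - 26)*1201 = (-1379 - 26)*1201 = -1405*1201 = -1687405)
G - (2431 + b) = -1687405 - (2431 - 1/876) = -1687405 - 1*2129555/876 = -1687405 - 2129555/876 = -1480296335/876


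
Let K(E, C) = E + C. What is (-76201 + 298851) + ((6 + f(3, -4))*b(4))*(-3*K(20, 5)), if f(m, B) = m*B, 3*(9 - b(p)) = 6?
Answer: 225800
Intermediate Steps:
b(p) = 7 (b(p) = 9 - ⅓*6 = 9 - 2 = 7)
K(E, C) = C + E
f(m, B) = B*m
(-76201 + 298851) + ((6 + f(3, -4))*b(4))*(-3*K(20, 5)) = (-76201 + 298851) + ((6 - 4*3)*7)*(-3*(5 + 20)) = 222650 + ((6 - 12)*7)*(-3*25) = 222650 - 6*7*(-75) = 222650 - 42*(-75) = 222650 + 3150 = 225800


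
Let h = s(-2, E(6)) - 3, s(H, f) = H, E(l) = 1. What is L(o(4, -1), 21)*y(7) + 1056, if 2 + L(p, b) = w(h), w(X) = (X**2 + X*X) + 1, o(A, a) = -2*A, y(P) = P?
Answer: 1399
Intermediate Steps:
h = -5 (h = -2 - 3 = -5)
w(X) = 1 + 2*X**2 (w(X) = (X**2 + X**2) + 1 = 2*X**2 + 1 = 1 + 2*X**2)
L(p, b) = 49 (L(p, b) = -2 + (1 + 2*(-5)**2) = -2 + (1 + 2*25) = -2 + (1 + 50) = -2 + 51 = 49)
L(o(4, -1), 21)*y(7) + 1056 = 49*7 + 1056 = 343 + 1056 = 1399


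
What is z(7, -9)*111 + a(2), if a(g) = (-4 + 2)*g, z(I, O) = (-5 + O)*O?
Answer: 13982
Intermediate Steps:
z(I, O) = O*(-5 + O)
a(g) = -2*g
z(7, -9)*111 + a(2) = -9*(-5 - 9)*111 - 2*2 = -9*(-14)*111 - 4 = 126*111 - 4 = 13986 - 4 = 13982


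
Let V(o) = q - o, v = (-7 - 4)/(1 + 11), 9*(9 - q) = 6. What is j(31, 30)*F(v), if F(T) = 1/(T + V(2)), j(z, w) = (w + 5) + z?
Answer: 792/65 ≈ 12.185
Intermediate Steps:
q = 25/3 (q = 9 - ⅑*6 = 9 - ⅔ = 25/3 ≈ 8.3333)
v = -11/12 ≈ -0.91667
V(o) = 25/3 - o
j(z, w) = 5 + w + z (j(z, w) = (5 + w) + z = 5 + w + z)
F(T) = 1/(19/3 + T) (F(T) = 1/(T + (25/3 - 1*2)) = 1/(T + (25/3 - 2)) = 1/(T + 19/3) = 1/(19/3 + T))
j(31, 30)*F(v) = (5 + 30 + 31)*(3/(19 + 3*(-11/12))) = 66*(3/(19 - 11/4)) = 66*(3/(65/4)) = 66*(3*(4/65)) = 66*(12/65) = 792/65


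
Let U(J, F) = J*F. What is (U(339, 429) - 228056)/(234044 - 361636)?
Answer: 82625/127592 ≈ 0.64757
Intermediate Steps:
U(J, F) = F*J
(U(339, 429) - 228056)/(234044 - 361636) = (429*339 - 228056)/(234044 - 361636) = (145431 - 228056)/(-127592) = -82625*(-1/127592) = 82625/127592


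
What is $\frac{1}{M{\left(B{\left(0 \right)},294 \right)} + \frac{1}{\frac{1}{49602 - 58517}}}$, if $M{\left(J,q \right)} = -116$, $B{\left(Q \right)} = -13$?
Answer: $- \frac{1}{9031} \approx -0.00011073$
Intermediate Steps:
$\frac{1}{M{\left(B{\left(0 \right)},294 \right)} + \frac{1}{\frac{1}{49602 - 58517}}} = \frac{1}{-116 + \frac{1}{\frac{1}{49602 - 58517}}} = \frac{1}{-116 + \frac{1}{\frac{1}{-8915}}} = \frac{1}{-116 + \frac{1}{- \frac{1}{8915}}} = \frac{1}{-116 - 8915} = \frac{1}{-9031} = - \frac{1}{9031}$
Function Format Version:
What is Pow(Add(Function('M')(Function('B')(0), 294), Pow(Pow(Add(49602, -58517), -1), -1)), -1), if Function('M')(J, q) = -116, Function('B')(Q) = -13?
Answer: Rational(-1, 9031) ≈ -0.00011073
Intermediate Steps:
Pow(Add(Function('M')(Function('B')(0), 294), Pow(Pow(Add(49602, -58517), -1), -1)), -1) = Pow(Add(-116, Pow(Pow(Add(49602, -58517), -1), -1)), -1) = Pow(Add(-116, Pow(Pow(-8915, -1), -1)), -1) = Pow(Add(-116, Pow(Rational(-1, 8915), -1)), -1) = Pow(Add(-116, -8915), -1) = Pow(-9031, -1) = Rational(-1, 9031)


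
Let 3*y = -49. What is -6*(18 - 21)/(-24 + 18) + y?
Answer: -58/3 ≈ -19.333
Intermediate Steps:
y = -49/3 (y = (⅓)*(-49) = -49/3 ≈ -16.333)
-6*(18 - 21)/(-24 + 18) + y = -6*(18 - 21)/(-24 + 18) - 49/3 = -(-18)/(-6) - 49/3 = -(-18)*(-1)/6 - 49/3 = -6*½ - 49/3 = -3 - 49/3 = -58/3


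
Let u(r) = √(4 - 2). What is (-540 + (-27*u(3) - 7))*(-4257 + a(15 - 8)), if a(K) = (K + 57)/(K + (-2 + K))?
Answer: 6976985/3 + 114795*√2 ≈ 2.4880e+6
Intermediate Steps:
u(r) = √2
a(K) = (57 + K)/(-2 + 2*K)
(-540 + (-27*u(3) - 7))*(-4257 + a(15 - 8)) = (-540 + (-27*√2 - 7))*(-4257 + (57 + (15 - 8))/(2*(-1 + (15 - 8)))) = (-540 + (-7 - 27*√2))*(-4257 + (57 + 7)/(2*(-1 + 7))) = (-547 - 27*√2)*(-4257 + (½)*64/6) = (-547 - 27*√2)*(-4257 + (½)*(⅙)*64) = (-547 - 27*√2)*(-4257 + 16/3) = (-547 - 27*√2)*(-12755/3) = 6976985/3 + 114795*√2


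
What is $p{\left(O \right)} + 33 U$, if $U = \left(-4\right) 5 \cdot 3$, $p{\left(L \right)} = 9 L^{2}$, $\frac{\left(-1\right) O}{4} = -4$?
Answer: $324$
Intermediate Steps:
$O = 16$ ($O = \left(-4\right) \left(-4\right) = 16$)
$U = -60$ ($U = \left(-20\right) 3 = -60$)
$p{\left(O \right)} + 33 U = 9 \cdot 16^{2} + 33 \left(-60\right) = 9 \cdot 256 - 1980 = 2304 - 1980 = 324$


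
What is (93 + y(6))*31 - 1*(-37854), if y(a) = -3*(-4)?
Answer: 41109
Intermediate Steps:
y(a) = 12
(93 + y(6))*31 - 1*(-37854) = (93 + 12)*31 - 1*(-37854) = 105*31 + 37854 = 3255 + 37854 = 41109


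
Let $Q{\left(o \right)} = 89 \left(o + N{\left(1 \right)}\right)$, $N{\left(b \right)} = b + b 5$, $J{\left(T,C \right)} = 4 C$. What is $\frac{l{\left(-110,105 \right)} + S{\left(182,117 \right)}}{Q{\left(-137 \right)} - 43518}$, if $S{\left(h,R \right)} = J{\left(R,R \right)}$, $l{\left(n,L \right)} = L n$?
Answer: $\frac{11082}{55177} \approx 0.20084$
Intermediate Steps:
$N{\left(b \right)} = 6 b$ ($N{\left(b \right)} = b + 5 b = 6 b$)
$Q{\left(o \right)} = 534 + 89 o$ ($Q{\left(o \right)} = 89 \left(o + 6 \cdot 1\right) = 89 \left(o + 6\right) = 89 \left(6 + o\right) = 534 + 89 o$)
$S{\left(h,R \right)} = 4 R$
$\frac{l{\left(-110,105 \right)} + S{\left(182,117 \right)}}{Q{\left(-137 \right)} - 43518} = \frac{105 \left(-110\right) + 4 \cdot 117}{\left(534 + 89 \left(-137\right)\right) - 43518} = \frac{-11550 + 468}{\left(534 - 12193\right) - 43518} = - \frac{11082}{-11659 - 43518} = - \frac{11082}{-55177} = \left(-11082\right) \left(- \frac{1}{55177}\right) = \frac{11082}{55177}$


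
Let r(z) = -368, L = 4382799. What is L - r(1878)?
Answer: 4383167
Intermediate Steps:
L - r(1878) = 4382799 - 1*(-368) = 4382799 + 368 = 4383167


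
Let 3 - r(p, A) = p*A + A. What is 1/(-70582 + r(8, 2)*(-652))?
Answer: -1/60802 ≈ -1.6447e-5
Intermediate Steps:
r(p, A) = 3 - A - A*p (r(p, A) = 3 - (p*A + A) = 3 - (A*p + A) = 3 - (A + A*p) = 3 + (-A - A*p) = 3 - A - A*p)
1/(-70582 + r(8, 2)*(-652)) = 1/(-70582 + (3 - 1*2 - 1*2*8)*(-652)) = 1/(-70582 + (3 - 2 - 16)*(-652)) = 1/(-70582 - 15*(-652)) = 1/(-70582 + 9780) = 1/(-60802) = -1/60802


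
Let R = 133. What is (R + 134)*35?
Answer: 9345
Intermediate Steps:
(R + 134)*35 = (133 + 134)*35 = 267*35 = 9345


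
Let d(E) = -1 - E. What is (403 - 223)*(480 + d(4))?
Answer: 85500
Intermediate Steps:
(403 - 223)*(480 + d(4)) = (403 - 223)*(480 + (-1 - 1*4)) = 180*(480 + (-1 - 4)) = 180*(480 - 5) = 180*475 = 85500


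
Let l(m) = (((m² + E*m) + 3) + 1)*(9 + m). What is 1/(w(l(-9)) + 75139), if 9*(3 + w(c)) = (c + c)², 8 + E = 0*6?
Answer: 1/75136 ≈ 1.3309e-5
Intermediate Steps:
E = -8 (E = -8 + 0*6 = -8 + 0 = -8)
l(m) = (9 + m)*(4 + m² - 8*m) (l(m) = (((m² - 8*m) + 3) + 1)*(9 + m) = ((3 + m² - 8*m) + 1)*(9 + m) = (4 + m² - 8*m)*(9 + m) = (9 + m)*(4 + m² - 8*m))
w(c) = -3 + 4*c²/9 (w(c) = -3 + (c + c)²/9 = -3 + (2*c)²/9 = -3 + (4*c²)/9 = -3 + 4*c²/9)
1/(w(l(-9)) + 75139) = 1/((-3 + 4*(36 + (-9)² + (-9)³ - 68*(-9))²/9) + 75139) = 1/((-3 + 4*(36 + 81 - 729 + 612)²/9) + 75139) = 1/((-3 + (4/9)*0²) + 75139) = 1/((-3 + (4/9)*0) + 75139) = 1/((-3 + 0) + 75139) = 1/(-3 + 75139) = 1/75136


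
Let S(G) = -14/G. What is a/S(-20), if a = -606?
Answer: -6060/7 ≈ -865.71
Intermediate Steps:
a/S(-20) = -606/((-14/(-20))) = -606/((-14*(-1/20))) = -606/7/10 = -606*10/7 = -6060/7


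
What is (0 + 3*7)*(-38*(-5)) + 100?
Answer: 4090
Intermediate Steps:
(0 + 3*7)*(-38*(-5)) + 100 = (0 + 21)*190 + 100 = 21*190 + 100 = 3990 + 100 = 4090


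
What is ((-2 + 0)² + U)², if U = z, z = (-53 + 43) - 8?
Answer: 196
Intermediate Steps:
z = -18 (z = -10 - 8 = -18)
U = -18
((-2 + 0)² + U)² = ((-2 + 0)² - 18)² = ((-2)² - 18)² = (4 - 18)² = (-14)² = 196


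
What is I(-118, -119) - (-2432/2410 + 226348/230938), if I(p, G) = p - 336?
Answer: -63165590196/139140145 ≈ -453.97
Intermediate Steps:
I(p, G) = -336 + p
I(-118, -119) - (-2432/2410 + 226348/230938) = (-336 - 118) - (-2432/2410 + 226348/230938) = -454 - (-2432*1/2410 + 226348*(1/230938)) = -454 - (-1216/1205 + 113174/115469) = -454 - 1*(-4035634/139140145) = -454 + 4035634/139140145 = -63165590196/139140145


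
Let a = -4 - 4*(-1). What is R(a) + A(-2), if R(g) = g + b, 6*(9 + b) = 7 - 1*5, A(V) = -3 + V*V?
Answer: -23/3 ≈ -7.6667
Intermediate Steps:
A(V) = -3 + V**2
a = 0 (a = -4 + 4 = 0)
b = -26/3 (b = -9 + (7 - 1*5)/6 = -9 + (7 - 5)/6 = -9 + (1/6)*2 = -9 + 1/3 = -26/3 ≈ -8.6667)
R(g) = -26/3 + g (R(g) = g - 26/3 = -26/3 + g)
R(a) + A(-2) = (-26/3 + 0) + (-3 + (-2)**2) = -26/3 + (-3 + 4) = -26/3 + 1 = -23/3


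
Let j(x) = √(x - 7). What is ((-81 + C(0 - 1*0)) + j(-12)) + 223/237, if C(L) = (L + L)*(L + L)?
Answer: -18974/237 + I*√19 ≈ -80.059 + 4.3589*I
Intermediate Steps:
j(x) = √(-7 + x)
C(L) = 4*L² (C(L) = (2*L)*(2*L) = 4*L²)
((-81 + C(0 - 1*0)) + j(-12)) + 223/237 = ((-81 + 4*(0 - 1*0)²) + √(-7 - 12)) + 223/237 = ((-81 + 4*(0 + 0)²) + √(-19)) + 223*(1/237) = ((-81 + 4*0²) + I*√19) + 223/237 = ((-81 + 4*0) + I*√19) + 223/237 = ((-81 + 0) + I*√19) + 223/237 = (-81 + I*√19) + 223/237 = -18974/237 + I*√19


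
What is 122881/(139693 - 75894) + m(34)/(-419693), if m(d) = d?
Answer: 51570126367/26775993707 ≈ 1.9260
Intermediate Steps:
122881/(139693 - 75894) + m(34)/(-419693) = 122881/(139693 - 75894) + 34/(-419693) = 122881/63799 + 34*(-1/419693) = 122881*(1/63799) - 34/419693 = 122881/63799 - 34/419693 = 51570126367/26775993707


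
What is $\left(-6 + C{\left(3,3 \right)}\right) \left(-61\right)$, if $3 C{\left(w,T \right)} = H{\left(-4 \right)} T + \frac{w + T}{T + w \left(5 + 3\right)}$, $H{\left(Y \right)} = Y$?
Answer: $\frac{16348}{27} \approx 605.48$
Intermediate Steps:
$C{\left(w,T \right)} = - \frac{4 T}{3} + \frac{T + w}{3 \left(T + 8 w\right)}$ ($C{\left(w,T \right)} = \frac{- 4 T + \frac{w + T}{T + w \left(5 + 3\right)}}{3} = \frac{- 4 T + \frac{T + w}{T + w 8}}{3} = \frac{- 4 T + \frac{T + w}{T + 8 w}}{3} = - \frac{4 T}{3} + \frac{T + w}{3 \left(T + 8 w\right)}$)
$\left(-6 + C{\left(3,3 \right)}\right) \left(-61\right) = \left(-6 + \frac{3 + 3 - 4 \cdot 3^{2} - 96 \cdot 3}{3 \left(3 + 8 \cdot 3\right)}\right) \left(-61\right) = \left(-6 + \frac{3 + 3 - 36 - 288}{3 \left(3 + 24\right)}\right) \left(-61\right) = \left(-6 + \frac{3 + 3 - 36 - 288}{3 \cdot 27}\right) \left(-61\right) = \left(-6 + \frac{1}{3} \cdot \frac{1}{27} \left(-318\right)\right) \left(-61\right) = \left(-6 - \frac{106}{27}\right) \left(-61\right) = \left(- \frac{268}{27}\right) \left(-61\right) = \frac{16348}{27}$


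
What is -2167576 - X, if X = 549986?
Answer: -2717562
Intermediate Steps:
-2167576 - X = -2167576 - 1*549986 = -2167576 - 549986 = -2717562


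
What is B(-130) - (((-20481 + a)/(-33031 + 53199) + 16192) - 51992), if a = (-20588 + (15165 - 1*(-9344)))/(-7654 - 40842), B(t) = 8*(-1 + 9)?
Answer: 35078399901889/978067328 ≈ 35865.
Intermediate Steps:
B(t) = 64 (B(t) = 8*8 = 64)
a = -3921/48496 (a = (-20588 + (15165 + 9344))/(-48496) = (-20588 + 24509)*(-1/48496) = 3921*(-1/48496) = -3921/48496 ≈ -0.080852)
B(-130) - (((-20481 + a)/(-33031 + 53199) + 16192) - 51992) = 64 - (((-20481 - 3921/48496)/(-33031 + 53199) + 16192) - 51992) = 64 - ((-993250497/48496/20168 + 16192) - 51992) = 64 - ((-993250497/48496*1/20168 + 16192) - 51992) = 64 - ((-993250497/978067328 + 16192) - 51992) = 64 - (15835872924479/978067328 - 51992) = 64 - 1*(-35015803592897/978067328) = 64 + 35015803592897/978067328 = 35078399901889/978067328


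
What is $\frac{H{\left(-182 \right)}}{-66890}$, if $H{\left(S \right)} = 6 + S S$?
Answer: $- \frac{3313}{6689} \approx -0.49529$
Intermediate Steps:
$H{\left(S \right)} = 6 + S^{2}$
$\frac{H{\left(-182 \right)}}{-66890} = \frac{6 + \left(-182\right)^{2}}{-66890} = \left(6 + 33124\right) \left(- \frac{1}{66890}\right) = 33130 \left(- \frac{1}{66890}\right) = - \frac{3313}{6689}$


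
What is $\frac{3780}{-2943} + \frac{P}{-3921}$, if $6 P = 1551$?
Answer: $- \frac{1154233}{854778} \approx -1.3503$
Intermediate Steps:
$P = \frac{517}{2}$ ($P = \frac{1}{6} \cdot 1551 = \frac{517}{2} \approx 258.5$)
$\frac{3780}{-2943} + \frac{P}{-3921} = \frac{3780}{-2943} + \frac{517}{2 \left(-3921\right)} = 3780 \left(- \frac{1}{2943}\right) + \frac{517}{2} \left(- \frac{1}{3921}\right) = - \frac{140}{109} - \frac{517}{7842} = - \frac{1154233}{854778}$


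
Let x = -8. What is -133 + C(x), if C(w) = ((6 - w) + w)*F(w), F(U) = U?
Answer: -181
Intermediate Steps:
C(w) = 6*w (C(w) = ((6 - w) + w)*w = 6*w)
-133 + C(x) = -133 + 6*(-8) = -133 - 48 = -181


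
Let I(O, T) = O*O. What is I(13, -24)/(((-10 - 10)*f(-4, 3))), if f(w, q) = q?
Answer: -169/60 ≈ -2.8167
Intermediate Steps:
I(O, T) = O²
I(13, -24)/(((-10 - 10)*f(-4, 3))) = 13²/(((-10 - 10)*3)) = 169/((-20*3)) = 169/(-60) = 169*(-1/60) = -169/60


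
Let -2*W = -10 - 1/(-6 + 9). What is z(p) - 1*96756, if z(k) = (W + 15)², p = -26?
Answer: -3468575/36 ≈ -96349.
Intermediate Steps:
W = 31/6 (W = -(-10 - 1/(-6 + 9))/2 = -(-10 - 1/3)/2 = -(-10 - 1*⅓)/2 = -(-10 - ⅓)/2 = -½*(-31/3) = 31/6 ≈ 5.1667)
z(k) = 14641/36 (z(k) = (31/6 + 15)² = (121/6)² = 14641/36)
z(p) - 1*96756 = 14641/36 - 1*96756 = 14641/36 - 96756 = -3468575/36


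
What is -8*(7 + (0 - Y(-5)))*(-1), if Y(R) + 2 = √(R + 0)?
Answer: 72 - 8*I*√5 ≈ 72.0 - 17.889*I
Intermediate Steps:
Y(R) = -2 + √R (Y(R) = -2 + √(R + 0) = -2 + √R)
-8*(7 + (0 - Y(-5)))*(-1) = -8*(7 + (0 - (-2 + √(-5))))*(-1) = -8*(7 + (0 - (-2 + I*√5)))*(-1) = -8*(7 + (0 + (2 - I*√5)))*(-1) = -8*(7 + (2 - I*√5))*(-1) = -8*(9 - I*√5)*(-1) = -8*(-9 + I*√5) = 72 - 8*I*√5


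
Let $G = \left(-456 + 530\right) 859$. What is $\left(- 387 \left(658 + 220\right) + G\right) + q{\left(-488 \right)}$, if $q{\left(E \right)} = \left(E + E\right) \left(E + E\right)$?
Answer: $676356$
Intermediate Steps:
$q{\left(E \right)} = 4 E^{2}$ ($q{\left(E \right)} = 2 E 2 E = 4 E^{2}$)
$G = 63566$ ($G = 74 \cdot 859 = 63566$)
$\left(- 387 \left(658 + 220\right) + G\right) + q{\left(-488 \right)} = \left(- 387 \left(658 + 220\right) + 63566\right) + 4 \left(-488\right)^{2} = \left(\left(-387\right) 878 + 63566\right) + 4 \cdot 238144 = \left(-339786 + 63566\right) + 952576 = -276220 + 952576 = 676356$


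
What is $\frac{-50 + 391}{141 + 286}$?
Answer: $\frac{341}{427} \approx 0.79859$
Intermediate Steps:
$\frac{-50 + 391}{141 + 286} = \frac{341}{427}$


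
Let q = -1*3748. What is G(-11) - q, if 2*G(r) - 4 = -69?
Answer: 7431/2 ≈ 3715.5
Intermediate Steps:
G(r) = -65/2 (G(r) = 2 + (½)*(-69) = 2 - 69/2 = -65/2)
q = -3748
G(-11) - q = -65/2 - 1*(-3748) = -65/2 + 3748 = 7431/2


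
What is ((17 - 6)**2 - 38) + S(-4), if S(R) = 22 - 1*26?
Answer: 79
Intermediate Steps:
S(R) = -4 (S(R) = 22 - 26 = -4)
((17 - 6)**2 - 38) + S(-4) = ((17 - 6)**2 - 38) - 4 = (11**2 - 38) - 4 = (121 - 38) - 4 = 83 - 4 = 79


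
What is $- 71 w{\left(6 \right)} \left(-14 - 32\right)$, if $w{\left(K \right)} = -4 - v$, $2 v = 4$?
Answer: $-19596$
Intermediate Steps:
$v = 2$ ($v = \frac{1}{2} \cdot 4 = 2$)
$w{\left(K \right)} = -6$ ($w{\left(K \right)} = -4 - 2 = -6$)
$- 71 w{\left(6 \right)} \left(-14 - 32\right) = \left(-71\right) \left(-6\right) \left(-14 - 32\right) = 426 \left(-14 - 32\right) = 426 \left(-46\right) = -19596$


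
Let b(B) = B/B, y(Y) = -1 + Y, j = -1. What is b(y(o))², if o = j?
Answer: 1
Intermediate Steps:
o = -1
b(B) = 1
b(y(o))² = 1² = 1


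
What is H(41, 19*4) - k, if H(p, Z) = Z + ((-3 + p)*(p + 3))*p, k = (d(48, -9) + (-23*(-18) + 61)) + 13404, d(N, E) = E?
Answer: 54758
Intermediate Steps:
k = 13870 (k = (-9 + (-23*(-18) + 61)) + 13404 = (-9 + (414 + 61)) + 13404 = (-9 + 475) + 13404 = 466 + 13404 = 13870)
H(p, Z) = Z + p*(-3 + p)*(3 + p) (H(p, Z) = Z + ((-3 + p)*(3 + p))*p = Z + p*(-3 + p)*(3 + p))
H(41, 19*4) - k = (19*4 + 41³ - 9*41) - 1*13870 = (76 + 68921 - 369) - 13870 = 68628 - 13870 = 54758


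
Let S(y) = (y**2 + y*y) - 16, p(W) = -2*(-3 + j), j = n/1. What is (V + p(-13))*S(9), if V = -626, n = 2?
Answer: -91104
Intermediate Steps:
j = 2 (j = 2/1 = 2*1 = 2)
p(W) = 2 (p(W) = -2*(-3 + 2) = -2*(-1) = 2)
S(y) = -16 + 2*y**2 (S(y) = (y**2 + y**2) - 16 = 2*y**2 - 16 = -16 + 2*y**2)
(V + p(-13))*S(9) = (-626 + 2)*(-16 + 2*9**2) = -624*(-16 + 2*81) = -624*(-16 + 162) = -624*146 = -91104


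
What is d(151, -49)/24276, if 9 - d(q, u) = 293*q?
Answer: -1301/714 ≈ -1.8221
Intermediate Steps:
d(q, u) = 9 - 293*q
d(151, -49)/24276 = (9 - 293*151)/24276 = (9 - 44243)*(1/24276) = -44234*1/24276 = -1301/714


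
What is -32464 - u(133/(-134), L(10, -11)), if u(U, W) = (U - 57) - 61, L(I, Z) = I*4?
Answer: -4334231/134 ≈ -32345.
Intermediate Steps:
L(I, Z) = 4*I
u(U, W) = -118 + U (u(U, W) = (-57 + U) - 61 = -118 + U)
-32464 - u(133/(-134), L(10, -11)) = -32464 - (-118 + 133/(-134)) = -32464 - (-118 + 133*(-1/134)) = -32464 - (-118 - 133/134) = -32464 - 1*(-15945/134) = -32464 + 15945/134 = -4334231/134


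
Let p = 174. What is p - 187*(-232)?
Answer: 43558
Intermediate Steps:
p - 187*(-232) = 174 - 187*(-232) = 174 + 43384 = 43558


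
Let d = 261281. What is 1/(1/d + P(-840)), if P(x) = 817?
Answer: 261281/213466578 ≈ 0.0012240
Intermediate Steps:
1/(1/d + P(-840)) = 1/(1/261281 + 817) = 1/(213466578/261281) = 261281/213466578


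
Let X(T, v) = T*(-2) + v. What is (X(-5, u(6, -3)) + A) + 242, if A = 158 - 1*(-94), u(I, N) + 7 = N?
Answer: 494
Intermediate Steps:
u(I, N) = -7 + N
A = 252 (A = 158 + 94 = 252)
X(T, v) = v - 2*T (X(T, v) = -2*T + v = v - 2*T)
(X(-5, u(6, -3)) + A) + 242 = (((-7 - 3) - 2*(-5)) + 252) + 242 = ((-10 + 10) + 252) + 242 = (0 + 252) + 242 = 252 + 242 = 494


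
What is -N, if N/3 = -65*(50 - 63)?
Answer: -2535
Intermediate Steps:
N = 2535 (N = 3*(-65*(50 - 63)) = 3*(-65*(-13)) = 3*845 = 2535)
-N = -1*2535 = -2535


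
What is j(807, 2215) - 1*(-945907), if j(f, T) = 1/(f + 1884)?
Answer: 2545435738/2691 ≈ 9.4591e+5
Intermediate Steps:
j(f, T) = 1/(1884 + f)
j(807, 2215) - 1*(-945907) = 1/(1884 + 807) - 1*(-945907) = 1/2691 + 945907 = 2545435738/2691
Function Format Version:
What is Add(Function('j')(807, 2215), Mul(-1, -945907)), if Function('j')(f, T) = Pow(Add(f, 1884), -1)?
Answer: Rational(2545435738, 2691) ≈ 9.4591e+5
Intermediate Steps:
Function('j')(f, T) = Pow(Add(1884, f), -1)
Add(Function('j')(807, 2215), Mul(-1, -945907)) = Add(Pow(Add(1884, 807), -1), Mul(-1, -945907)) = Add(Pow(2691, -1), 945907) = Add(Rational(1, 2691), 945907) = Rational(2545435738, 2691)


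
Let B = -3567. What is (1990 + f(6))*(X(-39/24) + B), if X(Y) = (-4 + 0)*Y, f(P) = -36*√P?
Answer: -7085395 + 128178*√6 ≈ -6.7714e+6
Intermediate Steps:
X(Y) = -4*Y
(1990 + f(6))*(X(-39/24) + B) = (1990 - 36*√6)*(-(-156)/24 - 3567) = (1990 - 36*√6)*(-4*(-13/8) - 3567) = (1990 - 36*√6)*(13/2 - 3567) = (1990 - 36*√6)*(-7121/2) = -7085395 + 128178*√6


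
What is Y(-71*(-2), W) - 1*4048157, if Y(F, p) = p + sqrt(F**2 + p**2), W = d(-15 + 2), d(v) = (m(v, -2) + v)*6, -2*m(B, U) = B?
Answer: -4048196 + sqrt(21685) ≈ -4.0480e+6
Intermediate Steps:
m(B, U) = -B/2
d(v) = 3*v (d(v) = (-v/2 + v)*6 = (v/2)*6 = 3*v)
W = -39 (W = 3*(-15 + 2) = 3*(-13) = -39)
Y(-71*(-2), W) - 1*4048157 = (-39 + sqrt((-71*(-2))**2 + (-39)**2)) - 1*4048157 = (-39 + sqrt(142**2 + 1521)) - 4048157 = (-39 + sqrt(20164 + 1521)) - 4048157 = (-39 + sqrt(21685)) - 4048157 = -4048196 + sqrt(21685)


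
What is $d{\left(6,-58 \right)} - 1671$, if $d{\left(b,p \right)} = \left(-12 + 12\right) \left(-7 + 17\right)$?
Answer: $-1671$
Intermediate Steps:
$d{\left(b,p \right)} = 0$ ($d{\left(b,p \right)} = 0 \cdot 10 = 0$)
$d{\left(6,-58 \right)} - 1671 = 0 - 1671 = -1671$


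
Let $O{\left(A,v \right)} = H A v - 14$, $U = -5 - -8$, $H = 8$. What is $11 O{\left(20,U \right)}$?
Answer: $5126$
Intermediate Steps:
$U = 3$ ($U = -5 + 8 = 3$)
$O{\left(A,v \right)} = -14 + 8 A v$ ($O{\left(A,v \right)} = 8 A v - 14 = -14 + 8 A v$)
$11 O{\left(20,U \right)} = 11 \left(-14 + 8 \cdot 20 \cdot 3\right) = 11 \left(-14 + 480\right) = 11 \cdot 466 = 5126$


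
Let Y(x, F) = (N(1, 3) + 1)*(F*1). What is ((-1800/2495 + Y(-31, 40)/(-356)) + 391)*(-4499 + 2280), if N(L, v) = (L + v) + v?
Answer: -38372592279/44411 ≈ -8.6403e+5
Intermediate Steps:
N(L, v) = L + 2*v
Y(x, F) = 8*F (Y(x, F) = ((1 + 2*3) + 1)*(F*1) = ((1 + 6) + 1)*F = (7 + 1)*F = 8*F)
((-1800/2495 + Y(-31, 40)/(-356)) + 391)*(-4499 + 2280) = ((-1800/2495 + (8*40)/(-356)) + 391)*(-4499 + 2280) = ((-1800*1/2495 + 320*(-1/356)) + 391)*(-2219) = ((-360/499 - 80/89) + 391)*(-2219) = (-71960/44411 + 391)*(-2219) = (17292741/44411)*(-2219) = -38372592279/44411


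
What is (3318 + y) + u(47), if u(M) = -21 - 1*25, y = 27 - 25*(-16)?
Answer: 3699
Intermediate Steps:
y = 427 (y = 27 + 400 = 427)
u(M) = -46 (u(M) = -21 - 25 = -46)
(3318 + y) + u(47) = (3318 + 427) - 46 = 3745 - 46 = 3699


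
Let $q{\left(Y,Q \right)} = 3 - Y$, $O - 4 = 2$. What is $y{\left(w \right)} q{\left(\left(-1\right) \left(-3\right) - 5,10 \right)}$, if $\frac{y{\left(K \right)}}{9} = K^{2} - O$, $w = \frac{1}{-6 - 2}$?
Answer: $- \frac{17235}{64} \approx -269.3$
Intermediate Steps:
$O = 6$ ($O = 4 + 2 = 6$)
$w = - \frac{1}{8}$ ($w = \frac{1}{-8} = - \frac{1}{8} \approx -0.125$)
$y{\left(K \right)} = -54 + 9 K^{2}$ ($y{\left(K \right)} = 9 \left(K^{2} - 6\right) = 9 \left(-6 + K^{2}\right) = -54 + 9 K^{2}$)
$y{\left(w \right)} q{\left(\left(-1\right) \left(-3\right) - 5,10 \right)} = \left(-54 + 9 \left(- \frac{1}{8}\right)^{2}\right) \left(3 - \left(\left(-1\right) \left(-3\right) - 5\right)\right) = \left(-54 + 9 \cdot \frac{1}{64}\right) \left(3 - \left(3 - 5\right)\right) = \left(-54 + \frac{9}{64}\right) \left(3 - -2\right) = - \frac{3447 \left(3 + 2\right)}{64} = \left(- \frac{3447}{64}\right) 5 = - \frac{17235}{64}$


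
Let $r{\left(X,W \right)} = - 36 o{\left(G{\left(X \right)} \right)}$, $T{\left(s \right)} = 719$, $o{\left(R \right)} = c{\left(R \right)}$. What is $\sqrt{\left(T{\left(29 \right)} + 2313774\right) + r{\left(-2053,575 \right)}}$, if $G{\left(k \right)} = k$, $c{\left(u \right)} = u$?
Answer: $\sqrt{2388401} \approx 1545.4$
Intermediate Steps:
$o{\left(R \right)} = R$
$r{\left(X,W \right)} = - 36 X$
$\sqrt{\left(T{\left(29 \right)} + 2313774\right) + r{\left(-2053,575 \right)}} = \sqrt{\left(719 + 2313774\right) - -73908} = \sqrt{2314493 + 73908} = \sqrt{2388401}$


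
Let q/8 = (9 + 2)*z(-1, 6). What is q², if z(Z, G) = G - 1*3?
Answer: 69696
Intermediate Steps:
z(Z, G) = -3 + G (z(Z, G) = G - 3 = -3 + G)
q = 264 (q = 8*((9 + 2)*(-3 + 6)) = 8*(11*3) = 8*33 = 264)
q² = 264² = 69696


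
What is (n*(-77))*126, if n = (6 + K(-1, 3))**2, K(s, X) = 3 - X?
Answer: -349272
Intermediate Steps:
n = 36 (n = (6 + (3 - 1*3))**2 = (6 + (3 - 3))**2 = (6 + 0)**2 = 6**2 = 36)
(n*(-77))*126 = (36*(-77))*126 = -2772*126 = -349272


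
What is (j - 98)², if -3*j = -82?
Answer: 44944/9 ≈ 4993.8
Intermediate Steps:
j = 82/3 (j = -⅓*(-82) = 82/3 ≈ 27.333)
(j - 98)² = (82/3 - 98)² = (-212/3)² = 44944/9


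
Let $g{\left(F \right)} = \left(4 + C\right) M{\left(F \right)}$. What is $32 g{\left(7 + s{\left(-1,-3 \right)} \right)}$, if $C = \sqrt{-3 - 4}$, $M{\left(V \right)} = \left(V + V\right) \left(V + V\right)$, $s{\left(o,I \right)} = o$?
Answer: $18432 + 4608 i \sqrt{7} \approx 18432.0 + 12192.0 i$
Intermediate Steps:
$M{\left(V \right)} = 4 V^{2}$ ($M{\left(V \right)} = 2 V 2 V = 4 V^{2}$)
$C = i \sqrt{7}$ ($C = \sqrt{-7} = i \sqrt{7} \approx 2.6458 i$)
$g{\left(F \right)} = 4 F^{2} \left(4 + i \sqrt{7}\right)$ ($g{\left(F \right)} = \left(4 + i \sqrt{7}\right) 4 F^{2} = 4 F^{2} \left(4 + i \sqrt{7}\right)$)
$32 g{\left(7 + s{\left(-1,-3 \right)} \right)} = 32 \cdot 4 \left(7 - 1\right)^{2} \left(4 + i \sqrt{7}\right) = 32 \cdot 4 \cdot 6^{2} \left(4 + i \sqrt{7}\right) = 32 \cdot 4 \cdot 36 \left(4 + i \sqrt{7}\right) = 32 \left(576 + 144 i \sqrt{7}\right) = 18432 + 4608 i \sqrt{7}$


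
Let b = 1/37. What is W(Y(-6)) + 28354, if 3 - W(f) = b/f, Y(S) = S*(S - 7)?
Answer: 81838301/2886 ≈ 28357.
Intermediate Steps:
Y(S) = S*(-7 + S)
b = 1/37 ≈ 0.027027
W(f) = 3 - 1/(37*f)
W(Y(-6)) + 28354 = (3 - (-1/(6*(-7 - 6)))/37) + 28354 = (3 - 1/(37*((-6*(-13))))) + 28354 = (3 - 1/37/78) + 28354 = (3 - 1/37*1/78) + 28354 = (3 - 1/2886) + 28354 = 8657/2886 + 28354 = 81838301/2886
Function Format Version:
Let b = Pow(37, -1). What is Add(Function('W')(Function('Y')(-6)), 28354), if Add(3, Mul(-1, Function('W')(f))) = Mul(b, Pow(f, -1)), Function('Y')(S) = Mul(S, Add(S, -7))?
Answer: Rational(81838301, 2886) ≈ 28357.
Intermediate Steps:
Function('Y')(S) = Mul(S, Add(-7, S))
b = Rational(1, 37) ≈ 0.027027
Function('W')(f) = Add(3, Mul(Rational(-1, 37), Pow(f, -1))) (Function('W')(f) = Add(3, Mul(-1, Mul(Rational(1, 37), Pow(f, -1)))) = Add(3, Mul(Rational(-1, 37), Pow(f, -1))))
Add(Function('W')(Function('Y')(-6)), 28354) = Add(Add(3, Mul(Rational(-1, 37), Pow(Mul(-6, Add(-7, -6)), -1))), 28354) = Add(Add(3, Mul(Rational(-1, 37), Pow(Mul(-6, -13), -1))), 28354) = Add(Add(3, Mul(Rational(-1, 37), Pow(78, -1))), 28354) = Add(Add(3, Mul(Rational(-1, 37), Rational(1, 78))), 28354) = Add(Add(3, Rational(-1, 2886)), 28354) = Add(Rational(8657, 2886), 28354) = Rational(81838301, 2886)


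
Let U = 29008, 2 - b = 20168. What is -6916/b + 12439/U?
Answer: 32247443/41783952 ≈ 0.77177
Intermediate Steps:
b = -20166 (b = 2 - 1*20168 = 2 - 20168 = -20166)
-6916/b + 12439/U = -6916/(-20166) + 12439/29008 = -6916*(-1/20166) + 12439*(1/29008) = 3458/10083 + 1777/4144 = 32247443/41783952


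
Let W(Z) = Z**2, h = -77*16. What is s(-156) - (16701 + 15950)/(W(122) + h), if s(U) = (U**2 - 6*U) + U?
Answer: 342850981/13652 ≈ 25114.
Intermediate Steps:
h = -1232
s(U) = U**2 - 5*U
s(-156) - (16701 + 15950)/(W(122) + h) = -156*(-5 - 156) - (16701 + 15950)/(122**2 - 1232) = -156*(-161) - 32651/(14884 - 1232) = 25116 - 32651/13652 = 342850981/13652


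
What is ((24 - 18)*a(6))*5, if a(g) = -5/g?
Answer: -25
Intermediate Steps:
((24 - 18)*a(6))*5 = ((24 - 18)*(-5/6))*5 = (6*(-5*1/6))*5 = (6*(-5/6))*5 = -5*5 = -25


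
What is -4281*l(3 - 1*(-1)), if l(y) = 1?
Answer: -4281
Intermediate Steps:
-4281*l(3 - 1*(-1)) = -4281*1 = -4281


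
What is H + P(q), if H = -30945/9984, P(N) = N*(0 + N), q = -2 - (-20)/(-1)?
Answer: 1600437/3328 ≈ 480.90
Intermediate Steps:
q = -22 (q = -2 - (-20)*(-1) = -2 - 4*5 = -2 - 20 = -22)
P(N) = N² (P(N) = N*N = N²)
H = -10315/3328 (H = -30945*1/9984 = -10315/3328 ≈ -3.0995)
H + P(q) = -10315/3328 + (-22)² = -10315/3328 + 484 = 1600437/3328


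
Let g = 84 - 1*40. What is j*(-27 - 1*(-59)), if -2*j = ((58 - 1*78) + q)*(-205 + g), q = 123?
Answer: 265328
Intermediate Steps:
g = 44 (g = 84 - 40 = 44)
j = 16583/2 (j = -((58 - 1*78) + 123)*(-205 + 44)/2 = -((58 - 78) + 123)*(-161)/2 = -(-20 + 123)*(-161)/2 = -103*(-161)/2 = -½*(-16583) = 16583/2 ≈ 8291.5)
j*(-27 - 1*(-59)) = 16583*(-27 - 1*(-59))/2 = 16583*(-27 + 59)/2 = (16583/2)*32 = 265328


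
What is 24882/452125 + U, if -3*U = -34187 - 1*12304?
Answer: 7006606007/452125 ≈ 15497.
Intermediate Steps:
U = 15497 (U = -(-34187 - 1*12304)/3 = -(-34187 - 12304)/3 = -⅓*(-46491) = 15497)
24882/452125 + U = 24882/452125 + 15497 = 7006606007/452125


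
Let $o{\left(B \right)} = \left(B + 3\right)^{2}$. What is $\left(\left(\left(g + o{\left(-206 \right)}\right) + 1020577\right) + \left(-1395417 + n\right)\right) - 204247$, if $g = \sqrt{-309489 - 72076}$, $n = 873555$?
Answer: $335677 + 67 i \sqrt{85} \approx 3.3568 \cdot 10^{5} + 617.71 i$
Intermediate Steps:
$g = 67 i \sqrt{85}$ ($g = \sqrt{-381565} = 67 i \sqrt{85} \approx 617.71 i$)
$o{\left(B \right)} = \left(3 + B\right)^{2}$
$\left(\left(\left(g + o{\left(-206 \right)}\right) + 1020577\right) + \left(-1395417 + n\right)\right) - 204247 = \left(\left(\left(67 i \sqrt{85} + \left(3 - 206\right)^{2}\right) + 1020577\right) + \left(-1395417 + 873555\right)\right) - 204247 = \left(\left(\left(67 i \sqrt{85} + \left(-203\right)^{2}\right) + 1020577\right) - 521862\right) - 204247 = \left(\left(\left(67 i \sqrt{85} + 41209\right) + 1020577\right) - 521862\right) - 204247 = \left(\left(\left(41209 + 67 i \sqrt{85}\right) + 1020577\right) - 521862\right) - 204247 = \left(\left(1061786 + 67 i \sqrt{85}\right) - 521862\right) - 204247 = \left(539924 + 67 i \sqrt{85}\right) - 204247 = 335677 + 67 i \sqrt{85}$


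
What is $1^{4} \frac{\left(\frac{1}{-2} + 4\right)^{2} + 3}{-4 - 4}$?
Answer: $- \frac{61}{32} \approx -1.9063$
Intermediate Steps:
$1^{4} \frac{\left(\frac{1}{-2} + 4\right)^{2} + 3}{-4 - 4} = 1 \frac{\left(- \frac{1}{2} + 4\right)^{2} + 3}{-8} = 1 \left(\left(\frac{7}{2}\right)^{2} + 3\right) \left(- \frac{1}{8}\right) = 1 \left(\frac{49}{4} + 3\right) \left(- \frac{1}{8}\right) = 1 \cdot \frac{61}{4} \left(- \frac{1}{8}\right) = 1 \left(- \frac{61}{32}\right) = - \frac{61}{32}$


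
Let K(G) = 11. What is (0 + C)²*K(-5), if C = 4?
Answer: 176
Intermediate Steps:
(0 + C)²*K(-5) = (0 + 4)²*11 = 4²*11 = 16*11 = 176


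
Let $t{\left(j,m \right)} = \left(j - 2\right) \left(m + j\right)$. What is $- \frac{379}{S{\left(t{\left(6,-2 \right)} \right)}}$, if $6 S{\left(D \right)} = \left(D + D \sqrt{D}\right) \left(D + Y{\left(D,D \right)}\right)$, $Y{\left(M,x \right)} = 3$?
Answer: $- \frac{1137}{760} \approx -1.4961$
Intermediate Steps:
$t{\left(j,m \right)} = \left(-2 + j\right) \left(j + m\right)$
$S{\left(D \right)} = \frac{\left(3 + D\right) \left(D + D^{\frac{3}{2}}\right)}{6}$ ($S{\left(D \right)} = \frac{\left(D + D \sqrt{D}\right) \left(D + 3\right)}{6} = \frac{\left(D + D^{\frac{3}{2}}\right) \left(3 + D\right)}{6} = \frac{\left(3 + D\right) \left(D + D^{\frac{3}{2}}\right)}{6}$)
$- \frac{379}{S{\left(t{\left(6,-2 \right)} \right)}} = - \frac{379}{\frac{6^{2} - 12 - -4 + 6 \left(-2\right)}{2} + \frac{\left(6^{2} - 12 - -4 + 6 \left(-2\right)\right)^{\frac{3}{2}}}{2} + \frac{\left(6^{2} - 12 - -4 + 6 \left(-2\right)\right)^{2}}{6} + \frac{\left(6^{2} - 12 - -4 + 6 \left(-2\right)\right)^{\frac{5}{2}}}{6}} = - \frac{379}{\frac{36 - 12 + 4 - 12}{2} + \frac{\left(36 - 12 + 4 - 12\right)^{\frac{3}{2}}}{2} + \frac{\left(36 - 12 + 4 - 12\right)^{2}}{6} + \frac{\left(36 - 12 + 4 - 12\right)^{\frac{5}{2}}}{6}} = - \frac{379}{\frac{1}{2} \cdot 16 + \frac{16^{\frac{3}{2}}}{2} + \frac{16^{2}}{6} + \frac{16^{\frac{5}{2}}}{6}} = - \frac{379}{8 + \frac{1}{2} \cdot 64 + \frac{1}{6} \cdot 256 + \frac{1}{6} \cdot 1024} = - \frac{379}{8 + 32 + \frac{128}{3} + \frac{512}{3}} = - \frac{379}{\frac{760}{3}} = \left(-379\right) \frac{3}{760} = - \frac{1137}{760}$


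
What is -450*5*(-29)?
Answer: 65250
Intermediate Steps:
-450*5*(-29) = -45*50*(-29) = -2250*(-29) = 65250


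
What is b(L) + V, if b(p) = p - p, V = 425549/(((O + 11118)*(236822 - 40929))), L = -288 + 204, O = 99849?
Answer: 425549/21737658531 ≈ 1.9577e-5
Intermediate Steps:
L = -84
V = 425549/21737658531 (V = 425549/(((99849 + 11118)*(236822 - 40929))) = 425549/((110967*195893)) = 425549/21737658531 ≈ 1.9577e-5)
b(p) = 0
b(L) + V = 0 + 425549/21737658531 = 425549/21737658531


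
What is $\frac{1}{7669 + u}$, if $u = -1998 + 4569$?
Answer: $\frac{1}{10240} \approx 9.7656 \cdot 10^{-5}$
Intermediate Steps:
$u = 2571$
$\frac{1}{7669 + u} = \frac{1}{7669 + 2571} = \frac{1}{10240}$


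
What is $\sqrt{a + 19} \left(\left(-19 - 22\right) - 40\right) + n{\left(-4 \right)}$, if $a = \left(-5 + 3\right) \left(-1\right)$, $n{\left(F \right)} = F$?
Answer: $-4 - 81 \sqrt{21} \approx -375.19$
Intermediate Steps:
$a = 2$ ($a = \left(-2\right) \left(-1\right) = 2$)
$\sqrt{a + 19} \left(\left(-19 - 22\right) - 40\right) + n{\left(-4 \right)} = \sqrt{2 + 19} \left(\left(-19 - 22\right) - 40\right) - 4 = \sqrt{21} \left(-41 - 40\right) - 4 = \sqrt{21} \left(-81\right) - 4 = - 81 \sqrt{21} - 4 = -4 - 81 \sqrt{21}$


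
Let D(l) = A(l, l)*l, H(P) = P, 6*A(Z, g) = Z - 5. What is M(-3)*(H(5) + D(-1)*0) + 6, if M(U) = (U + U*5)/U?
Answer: 36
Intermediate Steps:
A(Z, g) = -5/6 + Z/6 (A(Z, g) = (Z - 5)/6 = (-5 + Z)/6 = -5/6 + Z/6)
D(l) = l*(-5/6 + l/6) (D(l) = (-5/6 + l/6)*l = l*(-5/6 + l/6))
M(U) = 6 (M(U) = (U + 5*U)/U = (6*U)/U = 6)
M(-3)*(H(5) + D(-1)*0) + 6 = 6*(5 + ((1/6)*(-1)*(-5 - 1))*0) + 6 = 6*(5 + ((1/6)*(-1)*(-6))*0) + 6 = 6*(5 + 1*0) + 6 = 6*(5 + 0) + 6 = 6*5 + 6 = 30 + 6 = 36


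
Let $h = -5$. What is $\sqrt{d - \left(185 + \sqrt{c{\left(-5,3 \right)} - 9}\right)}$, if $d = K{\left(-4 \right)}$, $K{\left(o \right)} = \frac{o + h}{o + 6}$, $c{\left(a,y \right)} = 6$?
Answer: $\frac{\sqrt{-758 - 4 i \sqrt{3}}}{2} \approx 0.06291 - 13.766 i$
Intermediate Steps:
$K{\left(o \right)} = \frac{-5 + o}{6 + o}$ ($K{\left(o \right)} = \frac{o - 5}{o + 6} = \frac{-5 + o}{6 + o}$)
$d = - \frac{9}{2}$ ($d = \frac{-5 - 4}{6 - 4} = \frac{1}{2} \left(-9\right) = - \frac{9}{2} \approx -4.5$)
$\sqrt{d - \left(185 + \sqrt{c{\left(-5,3 \right)} - 9}\right)} = \sqrt{- \frac{9}{2} - \left(185 + \sqrt{6 - 9}\right)} = \sqrt{- \frac{9}{2} - \left(185 + \sqrt{-3}\right)} = \sqrt{- \frac{9}{2} - \left(185 + i \sqrt{3}\right)} = \sqrt{- \frac{379}{2} - i \sqrt{3}}$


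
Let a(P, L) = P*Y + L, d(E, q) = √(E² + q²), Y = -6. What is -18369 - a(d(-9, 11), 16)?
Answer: -18385 + 6*√202 ≈ -18300.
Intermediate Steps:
a(P, L) = L - 6*P (a(P, L) = P*(-6) + L = -6*P + L = L - 6*P)
-18369 - a(d(-9, 11), 16) = -18369 - (16 - 6*√((-9)² + 11²)) = -18369 - (16 - 6*√(81 + 121)) = -18369 - (16 - 6*√202) = -18369 + (-16 + 6*√202) = -18385 + 6*√202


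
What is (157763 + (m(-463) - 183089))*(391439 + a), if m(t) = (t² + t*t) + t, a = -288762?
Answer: 41373594473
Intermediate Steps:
m(t) = t + 2*t² (m(t) = (t² + t²) + t = 2*t² + t = t + 2*t²)
(157763 + (m(-463) - 183089))*(391439 + a) = (157763 + (-463*(1 + 2*(-463)) - 183089))*(391439 - 288762) = (157763 + (-463*(1 - 926) - 183089))*102677 = (157763 + (-463*(-925) - 183089))*102677 = (157763 + (428275 - 183089))*102677 = (157763 + 245186)*102677 = 402949*102677 = 41373594473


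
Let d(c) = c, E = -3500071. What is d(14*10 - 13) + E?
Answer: -3499944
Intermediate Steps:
d(14*10 - 13) + E = (14*10 - 13) - 3500071 = (140 - 13) - 3500071 = 127 - 3500071 = -3499944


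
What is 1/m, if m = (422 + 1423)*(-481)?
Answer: -1/887445 ≈ -1.1268e-6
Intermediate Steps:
m = -887445 (m = 1845*(-481) = -887445)
1/m = 1/(-887445) = -1/887445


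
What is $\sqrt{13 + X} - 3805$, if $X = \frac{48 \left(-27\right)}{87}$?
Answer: $-3805 + \frac{i \sqrt{1595}}{29} \approx -3805.0 + 1.3772 i$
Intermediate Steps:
$X = - \frac{432}{29}$ ($X = \left(-1296\right) \frac{1}{87} = - \frac{432}{29} \approx -14.897$)
$\sqrt{13 + X} - 3805 = \sqrt{13 - \frac{432}{29}} - 3805 = \sqrt{- \frac{55}{29}} - 3805 = \frac{i \sqrt{1595}}{29} - 3805 = -3805 + \frac{i \sqrt{1595}}{29}$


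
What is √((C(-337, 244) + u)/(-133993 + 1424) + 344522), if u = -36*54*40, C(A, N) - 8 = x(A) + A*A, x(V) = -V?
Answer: 16*√23651604666561/132569 ≈ 586.96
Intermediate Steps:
C(A, N) = 8 + A² - A (C(A, N) = 8 + (-A + A*A) = 8 + (-A + A²) = 8 + (A² - A) = 8 + A² - A)
u = -77760 (u = -1944*40 = -77760)
√((C(-337, 244) + u)/(-133993 + 1424) + 344522) = √(((8 + (-337)² - 1*(-337)) - 77760)/(-133993 + 1424) + 344522) = √(((8 + 113569 + 337) - 77760)/(-132569) + 344522) = √((113914 - 77760)*(-1/132569) + 344522) = √(36154*(-1/132569) + 344522) = √(-36154/132569 + 344522) = √(45672900864/132569) = 16*√23651604666561/132569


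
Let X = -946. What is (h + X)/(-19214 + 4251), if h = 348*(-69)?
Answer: 24958/14963 ≈ 1.6680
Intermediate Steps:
h = -24012
(h + X)/(-19214 + 4251) = (-24012 - 946)/(-19214 + 4251) = -24958/(-14963) = -24958*(-1/14963) = 24958/14963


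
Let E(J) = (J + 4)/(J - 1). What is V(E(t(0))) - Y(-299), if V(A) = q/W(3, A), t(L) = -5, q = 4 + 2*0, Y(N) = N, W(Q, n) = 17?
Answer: 5087/17 ≈ 299.24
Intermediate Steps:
q = 4 (q = 4 + 0 = 4)
E(J) = (4 + J)/(-1 + J)
V(A) = 4/17
V(E(t(0))) - Y(-299) = 4/17 - 1*(-299) = 4/17 + 299 = 5087/17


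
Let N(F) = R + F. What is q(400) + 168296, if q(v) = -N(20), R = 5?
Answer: 168271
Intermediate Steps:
N(F) = 5 + F
q(v) = -25 (q(v) = -(5 + 20) = -1*25 = -25)
q(400) + 168296 = -25 + 168296 = 168271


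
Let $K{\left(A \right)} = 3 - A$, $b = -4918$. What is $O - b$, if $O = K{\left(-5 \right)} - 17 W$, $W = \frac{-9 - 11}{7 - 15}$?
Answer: $\frac{9767}{2} \approx 4883.5$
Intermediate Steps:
$W = \frac{5}{2}$ ($W = - \frac{20}{-8} = \left(-20\right) \left(- \frac{1}{8}\right) = \frac{5}{2} \approx 2.5$)
$O = - \frac{69}{2}$ ($O = \left(3 - -5\right) - \frac{85}{2} = \left(3 + 5\right) - \frac{85}{2} = 8 - \frac{85}{2} = - \frac{69}{2} \approx -34.5$)
$O - b = - \frac{69}{2} - -4918 = - \frac{69}{2} + 4918 = \frac{9767}{2}$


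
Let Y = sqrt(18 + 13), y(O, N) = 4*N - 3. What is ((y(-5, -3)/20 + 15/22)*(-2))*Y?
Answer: 3*sqrt(31)/22 ≈ 0.75924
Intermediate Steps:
y(O, N) = -3 + 4*N
Y = sqrt(31) ≈ 5.5678
((y(-5, -3)/20 + 15/22)*(-2))*Y = (((-3 + 4*(-3))/20 + 15/22)*(-2))*sqrt(31) = (((-3 - 12)*(1/20) + 15*(1/22))*(-2))*sqrt(31) = ((-15*1/20 + 15/22)*(-2))*sqrt(31) = ((-3/4 + 15/22)*(-2))*sqrt(31) = (-3/44*(-2))*sqrt(31) = 3*sqrt(31)/22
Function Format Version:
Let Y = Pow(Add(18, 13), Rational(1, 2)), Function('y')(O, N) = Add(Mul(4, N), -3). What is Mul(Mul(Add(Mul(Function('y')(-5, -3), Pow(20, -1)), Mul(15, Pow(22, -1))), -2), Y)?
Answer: Mul(Rational(3, 22), Pow(31, Rational(1, 2))) ≈ 0.75924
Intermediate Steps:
Function('y')(O, N) = Add(-3, Mul(4, N))
Y = Pow(31, Rational(1, 2)) ≈ 5.5678
Mul(Mul(Add(Mul(Function('y')(-5, -3), Pow(20, -1)), Mul(15, Pow(22, -1))), -2), Y) = Mul(Mul(Add(Mul(Add(-3, Mul(4, -3)), Pow(20, -1)), Mul(15, Pow(22, -1))), -2), Pow(31, Rational(1, 2))) = Mul(Mul(Add(Mul(Add(-3, -12), Rational(1, 20)), Mul(15, Rational(1, 22))), -2), Pow(31, Rational(1, 2))) = Mul(Mul(Add(Mul(-15, Rational(1, 20)), Rational(15, 22)), -2), Pow(31, Rational(1, 2))) = Mul(Mul(Add(Rational(-3, 4), Rational(15, 22)), -2), Pow(31, Rational(1, 2))) = Mul(Mul(Rational(-3, 44), -2), Pow(31, Rational(1, 2))) = Mul(Rational(3, 22), Pow(31, Rational(1, 2)))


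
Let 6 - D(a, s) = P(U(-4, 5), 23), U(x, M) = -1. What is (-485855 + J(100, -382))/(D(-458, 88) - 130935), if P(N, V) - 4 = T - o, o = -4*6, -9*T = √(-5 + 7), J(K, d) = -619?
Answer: 5160281225058/1389128603767 + 4378266*√2/1389128603767 ≈ 3.7148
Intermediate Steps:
T = -√2/9 (T = -√(-5 + 7)/9 = -√2/9 ≈ -0.15713)
o = -24
P(N, V) = 28 - √2/9 (P(N, V) = 4 + (-√2/9 - 1*(-24)) = 4 + (-√2/9 + 24) = 4 + (24 - √2/9) = 28 - √2/9)
D(a, s) = -22 + √2/9 (D(a, s) = 6 - (28 - √2/9) = 6 + (-28 + √2/9) = -22 + √2/9)
(-485855 + J(100, -382))/(D(-458, 88) - 130935) = (-485855 - 619)/((-22 + √2/9) - 130935) = -486474/(-130957 + √2/9)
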